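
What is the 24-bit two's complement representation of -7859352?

1. Binary of +7859352:  011101111110110010011000
2. Invert bits:     100010000001001101100111
3. Add 1:           100010000001001101101000

Answer: 100010000001001101101000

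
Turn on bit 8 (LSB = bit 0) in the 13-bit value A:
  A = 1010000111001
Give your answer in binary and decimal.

Mask = 1 << 8 = 0000100000000
Bit 8 of A is 0, so OR-ing with the mask flips it to 1.
  1010000111001
| 0000100000000
---------------
  1010100111001

Answer: 1010100111001 (5433)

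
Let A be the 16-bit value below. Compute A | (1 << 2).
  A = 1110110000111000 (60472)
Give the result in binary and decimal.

Mask = 1 << 2 = 0000000000000100
Bit 2 of A is 0, so OR-ing with the mask flips it to 1.
  1110110000111000
| 0000000000000100
------------------
  1110110000111100

Answer: 1110110000111100 (60476)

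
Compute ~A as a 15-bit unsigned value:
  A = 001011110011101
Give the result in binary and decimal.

Flip each bit (0->1, 1->0):
  001011110011101
  110100001100010

Answer: 110100001100010 (26722)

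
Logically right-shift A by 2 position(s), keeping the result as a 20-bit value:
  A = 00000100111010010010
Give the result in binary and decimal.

Logical shift right by 2: drop the bottom 2 bit(s), prepend 2 zero(s) on the left.
  00000100111010010010  ->  keep [000001001110100100], discard [10], prepend 00
= 00000001001110100100

Answer: 00000001001110100100 (5028)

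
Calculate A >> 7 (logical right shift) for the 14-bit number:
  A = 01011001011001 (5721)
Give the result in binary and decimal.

Logical shift right by 7: drop the bottom 7 bit(s), prepend 7 zero(s) on the left.
  01011001011001  ->  keep [0101100], discard [1011001], prepend 0000000
= 00000000101100

Answer: 00000000101100 (44)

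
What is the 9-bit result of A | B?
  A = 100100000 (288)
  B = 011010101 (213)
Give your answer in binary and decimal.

Apply | to each column (1 where either bit is 1):
  100100000
| 011010101
-----------
  111110101

Answer: 111110101 (501)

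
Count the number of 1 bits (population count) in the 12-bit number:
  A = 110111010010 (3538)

110111010010
1-bits at positions (from bit 0 = LSB): 1, 4, 6, 7, 8, 10, 11
Count = 7

Answer: 7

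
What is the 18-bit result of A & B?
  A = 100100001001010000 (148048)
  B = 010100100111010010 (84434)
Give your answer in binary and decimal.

Apply & to each column (1 only where both bits are 1):
  100100001001010000
& 010100100111010010
--------------------
  000100000001010000

Answer: 000100000001010000 (16464)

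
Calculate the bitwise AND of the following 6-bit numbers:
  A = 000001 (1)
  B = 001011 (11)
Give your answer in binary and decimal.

Apply & to each column (1 only where both bits are 1):
  000001
& 001011
--------
  000001

Answer: 000001 (1)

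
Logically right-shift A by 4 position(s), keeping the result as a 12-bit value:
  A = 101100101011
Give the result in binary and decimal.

Logical shift right by 4: drop the bottom 4 bit(s), prepend 4 zero(s) on the left.
  101100101011  ->  keep [10110010], discard [1011], prepend 0000
= 000010110010

Answer: 000010110010 (178)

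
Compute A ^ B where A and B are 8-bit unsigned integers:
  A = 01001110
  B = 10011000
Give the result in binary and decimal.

Apply ^ to each column (1 where bits differ):
  01001110
^ 10011000
----------
  11010110

Answer: 11010110 (214)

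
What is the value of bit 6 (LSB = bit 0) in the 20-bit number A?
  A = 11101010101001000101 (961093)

Bit 6 is the 7th from the right.
  11101010101001000101
               ^
That bit is 1.

Answer: 1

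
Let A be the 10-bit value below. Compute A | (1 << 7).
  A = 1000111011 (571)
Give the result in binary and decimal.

Mask = 1 << 7 = 0010000000
Bit 7 of A is 0, so OR-ing with the mask flips it to 1.
  1000111011
| 0010000000
------------
  1010111011

Answer: 1010111011 (699)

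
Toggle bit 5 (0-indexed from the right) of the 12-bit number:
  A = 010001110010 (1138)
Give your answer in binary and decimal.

Mask = 1 << 5 = 000000100000
Bit 5 of A is 1; XOR with the mask flips it to 0.
  010001110010
^ 000000100000
--------------
  010001010010

Answer: 010001010010 (1106)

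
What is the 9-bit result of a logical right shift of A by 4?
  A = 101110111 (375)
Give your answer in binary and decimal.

Logical shift right by 4: drop the bottom 4 bit(s), prepend 4 zero(s) on the left.
  101110111  ->  keep [10111], discard [0111], prepend 0000
= 000010111

Answer: 000010111 (23)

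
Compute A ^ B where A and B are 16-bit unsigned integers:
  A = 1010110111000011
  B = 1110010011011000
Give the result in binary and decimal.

Apply ^ to each column (1 where bits differ):
  1010110111000011
^ 1110010011011000
------------------
  0100100100011011

Answer: 0100100100011011 (18715)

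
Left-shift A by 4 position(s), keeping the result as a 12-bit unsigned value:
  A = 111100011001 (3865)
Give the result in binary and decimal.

Shift left by 4: drop the top 4 bit(s), append 4 zero(s) on the right.
  111100011001  ->  discard [1111], keep [00011001], append 0000
= 000110010000

Answer: 000110010000 (400)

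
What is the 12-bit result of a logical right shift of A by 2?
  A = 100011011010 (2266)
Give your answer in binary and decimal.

Logical shift right by 2: drop the bottom 2 bit(s), prepend 2 zero(s) on the left.
  100011011010  ->  keep [1000110110], discard [10], prepend 00
= 001000110110

Answer: 001000110110 (566)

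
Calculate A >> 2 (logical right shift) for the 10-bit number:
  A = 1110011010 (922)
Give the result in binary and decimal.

Logical shift right by 2: drop the bottom 2 bit(s), prepend 2 zero(s) on the left.
  1110011010  ->  keep [11100110], discard [10], prepend 00
= 0011100110

Answer: 0011100110 (230)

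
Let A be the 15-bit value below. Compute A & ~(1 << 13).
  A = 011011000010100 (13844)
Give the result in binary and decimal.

Mask = ~(1 << 13) = 101111111111111
Bit 13 of A is 1, so AND-ing with the mask clears it to 0.
  011011000010100
& 101111111111111
-----------------
  001011000010100

Answer: 001011000010100 (5652)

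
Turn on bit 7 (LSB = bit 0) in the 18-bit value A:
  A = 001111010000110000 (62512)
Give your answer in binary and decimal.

Mask = 1 << 7 = 000000000010000000
Bit 7 of A is 0, so OR-ing with the mask flips it to 1.
  001111010000110000
| 000000000010000000
--------------------
  001111010010110000

Answer: 001111010010110000 (62640)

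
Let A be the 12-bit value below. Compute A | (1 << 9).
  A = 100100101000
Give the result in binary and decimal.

Mask = 1 << 9 = 001000000000
Bit 9 of A is 0, so OR-ing with the mask flips it to 1.
  100100101000
| 001000000000
--------------
  101100101000

Answer: 101100101000 (2856)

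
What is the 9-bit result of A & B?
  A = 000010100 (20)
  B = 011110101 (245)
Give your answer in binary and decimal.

Apply & to each column (1 only where both bits are 1):
  000010100
& 011110101
-----------
  000010100

Answer: 000010100 (20)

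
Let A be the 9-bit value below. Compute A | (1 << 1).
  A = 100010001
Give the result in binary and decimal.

Mask = 1 << 1 = 000000010
Bit 1 of A is 0, so OR-ing with the mask flips it to 1.
  100010001
| 000000010
-----------
  100010011

Answer: 100010011 (275)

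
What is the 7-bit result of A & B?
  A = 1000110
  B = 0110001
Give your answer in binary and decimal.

Apply & to each column (1 only where both bits are 1):
  1000110
& 0110001
---------
  0000000

Answer: 0000000 (0)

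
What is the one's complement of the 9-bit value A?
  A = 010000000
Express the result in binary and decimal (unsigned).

Flip each bit (0->1, 1->0):
  010000000
  101111111

Answer: 101111111 (383)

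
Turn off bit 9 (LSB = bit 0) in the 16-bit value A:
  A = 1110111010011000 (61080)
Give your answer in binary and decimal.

Mask = ~(1 << 9) = 1111110111111111
Bit 9 of A is 1, so AND-ing with the mask clears it to 0.
  1110111010011000
& 1111110111111111
------------------
  1110110010011000

Answer: 1110110010011000 (60568)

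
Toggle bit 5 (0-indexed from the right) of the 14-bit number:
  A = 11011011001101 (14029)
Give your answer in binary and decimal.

Mask = 1 << 5 = 00000000100000
Bit 5 of A is 0; XOR with the mask flips it to 1.
  11011011001101
^ 00000000100000
----------------
  11011011101101

Answer: 11011011101101 (14061)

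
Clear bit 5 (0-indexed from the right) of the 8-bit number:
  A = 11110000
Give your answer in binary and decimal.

Mask = ~(1 << 5) = 11011111
Bit 5 of A is 1, so AND-ing with the mask clears it to 0.
  11110000
& 11011111
----------
  11010000

Answer: 11010000 (208)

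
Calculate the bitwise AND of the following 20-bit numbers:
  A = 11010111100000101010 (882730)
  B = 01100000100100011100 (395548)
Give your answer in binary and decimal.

Apply & to each column (1 only where both bits are 1):
  11010111100000101010
& 01100000100100011100
----------------------
  01000000100000001000

Answer: 01000000100000001000 (264200)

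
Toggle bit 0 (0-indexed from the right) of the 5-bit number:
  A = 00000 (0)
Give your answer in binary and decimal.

Mask = 1 << 0 = 00001
Bit 0 of A is 0; XOR with the mask flips it to 1.
  00000
^ 00001
-------
  00001

Answer: 00001 (1)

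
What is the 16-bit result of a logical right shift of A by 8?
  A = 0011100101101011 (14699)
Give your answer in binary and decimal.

Logical shift right by 8: drop the bottom 8 bit(s), prepend 8 zero(s) on the left.
  0011100101101011  ->  keep [00111001], discard [01101011], prepend 00000000
= 0000000000111001

Answer: 0000000000111001 (57)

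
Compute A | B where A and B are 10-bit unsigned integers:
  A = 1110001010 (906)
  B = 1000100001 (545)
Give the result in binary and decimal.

Apply | to each column (1 where either bit is 1):
  1110001010
| 1000100001
------------
  1110101011

Answer: 1110101011 (939)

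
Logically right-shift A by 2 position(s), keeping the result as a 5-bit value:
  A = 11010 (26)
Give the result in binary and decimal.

Logical shift right by 2: drop the bottom 2 bit(s), prepend 2 zero(s) on the left.
  11010  ->  keep [110], discard [10], prepend 00
= 00110

Answer: 00110 (6)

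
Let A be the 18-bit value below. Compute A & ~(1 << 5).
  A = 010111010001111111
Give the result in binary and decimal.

Mask = ~(1 << 5) = 111111111111011111
Bit 5 of A is 1, so AND-ing with the mask clears it to 0.
  010111010001111111
& 111111111111011111
--------------------
  010111010001011111

Answer: 010111010001011111 (95327)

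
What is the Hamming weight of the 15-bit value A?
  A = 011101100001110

011101100001110
1-bits at positions (from bit 0 = LSB): 1, 2, 3, 8, 9, 11, 12, 13
Count = 8

Answer: 8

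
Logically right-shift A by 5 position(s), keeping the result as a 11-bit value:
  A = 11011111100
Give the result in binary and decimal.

Logical shift right by 5: drop the bottom 5 bit(s), prepend 5 zero(s) on the left.
  11011111100  ->  keep [110111], discard [11100], prepend 00000
= 00000110111

Answer: 00000110111 (55)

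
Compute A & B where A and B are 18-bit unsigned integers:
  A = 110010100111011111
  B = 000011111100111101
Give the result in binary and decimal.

Apply & to each column (1 only where both bits are 1):
  110010100111011111
& 000011111100111101
--------------------
  000010100100011101

Answer: 000010100100011101 (10525)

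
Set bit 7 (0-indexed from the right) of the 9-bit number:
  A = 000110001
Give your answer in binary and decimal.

Mask = 1 << 7 = 010000000
Bit 7 of A is 0, so OR-ing with the mask flips it to 1.
  000110001
| 010000000
-----------
  010110001

Answer: 010110001 (177)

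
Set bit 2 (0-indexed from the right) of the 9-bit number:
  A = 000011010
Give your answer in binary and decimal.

Mask = 1 << 2 = 000000100
Bit 2 of A is 0, so OR-ing with the mask flips it to 1.
  000011010
| 000000100
-----------
  000011110

Answer: 000011110 (30)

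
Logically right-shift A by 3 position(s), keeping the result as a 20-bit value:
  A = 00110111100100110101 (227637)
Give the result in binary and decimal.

Logical shift right by 3: drop the bottom 3 bit(s), prepend 3 zero(s) on the left.
  00110111100100110101  ->  keep [00110111100100110], discard [101], prepend 000
= 00000110111100100110

Answer: 00000110111100100110 (28454)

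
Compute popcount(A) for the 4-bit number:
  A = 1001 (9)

1001
1-bits at positions (from bit 0 = LSB): 0, 3
Count = 2

Answer: 2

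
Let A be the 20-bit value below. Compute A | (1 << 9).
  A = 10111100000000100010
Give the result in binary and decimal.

Mask = 1 << 9 = 00000000001000000000
Bit 9 of A is 0, so OR-ing with the mask flips it to 1.
  10111100000000100010
| 00000000001000000000
----------------------
  10111100001000100010

Answer: 10111100001000100010 (770594)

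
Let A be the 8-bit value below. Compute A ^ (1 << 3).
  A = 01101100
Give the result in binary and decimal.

Mask = 1 << 3 = 00001000
Bit 3 of A is 1; XOR with the mask flips it to 0.
  01101100
^ 00001000
----------
  01100100

Answer: 01100100 (100)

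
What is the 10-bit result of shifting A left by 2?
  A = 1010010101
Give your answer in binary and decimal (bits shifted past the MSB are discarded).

Shift left by 2: drop the top 2 bit(s), append 2 zero(s) on the right.
  1010010101  ->  discard [10], keep [10010101], append 00
= 1001010100

Answer: 1001010100 (596)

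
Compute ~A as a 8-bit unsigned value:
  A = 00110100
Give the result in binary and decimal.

Flip each bit (0->1, 1->0):
  00110100
  11001011

Answer: 11001011 (203)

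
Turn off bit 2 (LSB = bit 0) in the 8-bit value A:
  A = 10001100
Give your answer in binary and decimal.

Mask = ~(1 << 2) = 11111011
Bit 2 of A is 1, so AND-ing with the mask clears it to 0.
  10001100
& 11111011
----------
  10001000

Answer: 10001000 (136)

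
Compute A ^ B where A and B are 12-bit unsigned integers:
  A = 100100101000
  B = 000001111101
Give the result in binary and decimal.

Apply ^ to each column (1 where bits differ):
  100100101000
^ 000001111101
--------------
  100101010101

Answer: 100101010101 (2389)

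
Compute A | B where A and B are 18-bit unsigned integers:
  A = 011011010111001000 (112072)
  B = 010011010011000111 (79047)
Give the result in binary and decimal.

Apply | to each column (1 where either bit is 1):
  011011010111001000
| 010011010011000111
--------------------
  011011010111001111

Answer: 011011010111001111 (112079)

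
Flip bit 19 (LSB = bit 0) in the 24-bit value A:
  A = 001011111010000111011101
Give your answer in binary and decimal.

Mask = 1 << 19 = 000010000000000000000000
Bit 19 of A is 1; XOR with the mask flips it to 0.
  001011111010000111011101
^ 000010000000000000000000
--------------------------
  001001111010000111011101

Answer: 001001111010000111011101 (2597341)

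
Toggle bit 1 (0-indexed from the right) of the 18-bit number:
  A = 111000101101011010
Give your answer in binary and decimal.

Mask = 1 << 1 = 000000000000000010
Bit 1 of A is 1; XOR with the mask flips it to 0.
  111000101101011010
^ 000000000000000010
--------------------
  111000101101011000

Answer: 111000101101011000 (232280)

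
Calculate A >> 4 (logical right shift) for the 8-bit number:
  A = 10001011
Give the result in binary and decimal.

Logical shift right by 4: drop the bottom 4 bit(s), prepend 4 zero(s) on the left.
  10001011  ->  keep [1000], discard [1011], prepend 0000
= 00001000

Answer: 00001000 (8)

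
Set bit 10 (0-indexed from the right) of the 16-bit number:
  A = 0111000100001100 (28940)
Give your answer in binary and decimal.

Mask = 1 << 10 = 0000010000000000
Bit 10 of A is 0, so OR-ing with the mask flips it to 1.
  0111000100001100
| 0000010000000000
------------------
  0111010100001100

Answer: 0111010100001100 (29964)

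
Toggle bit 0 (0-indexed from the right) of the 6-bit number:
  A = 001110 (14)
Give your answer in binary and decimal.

Mask = 1 << 0 = 000001
Bit 0 of A is 0; XOR with the mask flips it to 1.
  001110
^ 000001
--------
  001111

Answer: 001111 (15)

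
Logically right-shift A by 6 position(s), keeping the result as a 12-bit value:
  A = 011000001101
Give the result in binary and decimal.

Logical shift right by 6: drop the bottom 6 bit(s), prepend 6 zero(s) on the left.
  011000001101  ->  keep [011000], discard [001101], prepend 000000
= 000000011000

Answer: 000000011000 (24)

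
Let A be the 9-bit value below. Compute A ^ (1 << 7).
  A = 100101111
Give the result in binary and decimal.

Mask = 1 << 7 = 010000000
Bit 7 of A is 0; XOR with the mask flips it to 1.
  100101111
^ 010000000
-----------
  110101111

Answer: 110101111 (431)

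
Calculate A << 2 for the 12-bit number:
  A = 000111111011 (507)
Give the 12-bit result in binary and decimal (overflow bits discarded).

Shift left by 2: drop the top 2 bit(s), append 2 zero(s) on the right.
  000111111011  ->  discard [00], keep [0111111011], append 00
= 011111101100

Answer: 011111101100 (2028)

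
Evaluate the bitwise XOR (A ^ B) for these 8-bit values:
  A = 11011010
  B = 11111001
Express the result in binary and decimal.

Apply ^ to each column (1 where bits differ):
  11011010
^ 11111001
----------
  00100011

Answer: 00100011 (35)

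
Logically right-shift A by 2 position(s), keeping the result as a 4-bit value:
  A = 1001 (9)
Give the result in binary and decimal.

Logical shift right by 2: drop the bottom 2 bit(s), prepend 2 zero(s) on the left.
  1001  ->  keep [10], discard [01], prepend 00
= 0010

Answer: 0010 (2)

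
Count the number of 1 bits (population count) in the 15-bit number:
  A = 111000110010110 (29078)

111000110010110
1-bits at positions (from bit 0 = LSB): 1, 2, 4, 7, 8, 12, 13, 14
Count = 8

Answer: 8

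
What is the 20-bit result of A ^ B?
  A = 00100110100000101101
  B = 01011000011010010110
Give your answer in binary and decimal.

Apply ^ to each column (1 where bits differ):
  00100110100000101101
^ 01011000011010010110
----------------------
  01111110111010111011

Answer: 01111110111010111011 (519867)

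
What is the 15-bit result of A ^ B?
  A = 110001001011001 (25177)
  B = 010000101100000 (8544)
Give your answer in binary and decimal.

Apply ^ to each column (1 where bits differ):
  110001001011001
^ 010000101100000
-----------------
  100001100111001

Answer: 100001100111001 (17209)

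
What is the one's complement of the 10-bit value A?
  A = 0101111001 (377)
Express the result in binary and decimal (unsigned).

Flip each bit (0->1, 1->0):
  0101111001
  1010000110

Answer: 1010000110 (646)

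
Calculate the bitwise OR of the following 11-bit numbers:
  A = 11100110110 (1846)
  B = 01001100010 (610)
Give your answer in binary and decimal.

Apply | to each column (1 where either bit is 1):
  11100110110
| 01001100010
-------------
  11101110110

Answer: 11101110110 (1910)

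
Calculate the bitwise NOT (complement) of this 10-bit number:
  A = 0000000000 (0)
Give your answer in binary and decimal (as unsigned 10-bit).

Flip each bit (0->1, 1->0):
  0000000000
  1111111111

Answer: 1111111111 (1023)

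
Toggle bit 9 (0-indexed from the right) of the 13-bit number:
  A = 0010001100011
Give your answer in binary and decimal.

Mask = 1 << 9 = 0001000000000
Bit 9 of A is 0; XOR with the mask flips it to 1.
  0010001100011
^ 0001000000000
---------------
  0011001100011

Answer: 0011001100011 (1635)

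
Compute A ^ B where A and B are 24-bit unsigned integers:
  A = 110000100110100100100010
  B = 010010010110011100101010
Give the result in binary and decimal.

Apply ^ to each column (1 where bits differ):
  110000100110100100100010
^ 010010010110011100101010
--------------------------
  100010110000111000001000

Answer: 100010110000111000001000 (9113096)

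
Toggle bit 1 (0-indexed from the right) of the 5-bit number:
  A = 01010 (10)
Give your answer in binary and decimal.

Mask = 1 << 1 = 00010
Bit 1 of A is 1; XOR with the mask flips it to 0.
  01010
^ 00010
-------
  01000

Answer: 01000 (8)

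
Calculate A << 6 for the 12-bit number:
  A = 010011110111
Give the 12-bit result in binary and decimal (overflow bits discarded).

Shift left by 6: drop the top 6 bit(s), append 6 zero(s) on the right.
  010011110111  ->  discard [010011], keep [110111], append 000000
= 110111000000

Answer: 110111000000 (3520)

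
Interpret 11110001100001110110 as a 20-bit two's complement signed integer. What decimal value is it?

MSB is 1, so the value is negative. Find the magnitude:
1. Invert bits:  00001110011110001001
2. Add 1:        00001110011110001010  = 59274
3. Apply sign:   -59274

Answer: -59274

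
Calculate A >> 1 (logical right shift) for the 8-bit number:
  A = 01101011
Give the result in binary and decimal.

Logical shift right by 1: drop the bottom 1 bit(s), prepend 1 zero(s) on the left.
  01101011  ->  keep [0110101], discard [1], prepend 0
= 00110101

Answer: 00110101 (53)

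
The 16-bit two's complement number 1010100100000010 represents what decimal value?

MSB is 1, so the value is negative. Find the magnitude:
1. Invert bits:  0101011011111101
2. Add 1:        0101011011111110  = 22270
3. Apply sign:   -22270

Answer: -22270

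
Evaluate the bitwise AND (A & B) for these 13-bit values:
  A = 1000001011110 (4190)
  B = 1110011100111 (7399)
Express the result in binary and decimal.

Apply & to each column (1 only where both bits are 1):
  1000001011110
& 1110011100111
---------------
  1000001000110

Answer: 1000001000110 (4166)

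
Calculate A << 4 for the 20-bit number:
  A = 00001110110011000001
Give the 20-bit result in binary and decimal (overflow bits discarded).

Shift left by 4: drop the top 4 bit(s), append 4 zero(s) on the right.
  00001110110011000001  ->  discard [0000], keep [1110110011000001], append 0000
= 11101100110000010000

Answer: 11101100110000010000 (969744)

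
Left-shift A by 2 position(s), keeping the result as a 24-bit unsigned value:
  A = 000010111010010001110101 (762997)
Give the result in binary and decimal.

Shift left by 2: drop the top 2 bit(s), append 2 zero(s) on the right.
  000010111010010001110101  ->  discard [00], keep [0010111010010001110101], append 00
= 001011101001000111010100

Answer: 001011101001000111010100 (3051988)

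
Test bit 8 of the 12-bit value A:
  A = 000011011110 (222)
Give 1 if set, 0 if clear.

Bit 8 is the 9th from the right.
  000011011110
     ^
That bit is 0.

Answer: 0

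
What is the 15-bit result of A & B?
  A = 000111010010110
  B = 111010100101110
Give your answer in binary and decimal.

Apply & to each column (1 only where both bits are 1):
  000111010010110
& 111010100101110
-----------------
  000010000000110

Answer: 000010000000110 (1030)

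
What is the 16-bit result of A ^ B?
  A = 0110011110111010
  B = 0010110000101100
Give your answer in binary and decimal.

Apply ^ to each column (1 where bits differ):
  0110011110111010
^ 0010110000101100
------------------
  0100101110010110

Answer: 0100101110010110 (19350)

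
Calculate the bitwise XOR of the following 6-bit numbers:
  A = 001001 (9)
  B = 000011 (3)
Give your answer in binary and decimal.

Apply ^ to each column (1 where bits differ):
  001001
^ 000011
--------
  001010

Answer: 001010 (10)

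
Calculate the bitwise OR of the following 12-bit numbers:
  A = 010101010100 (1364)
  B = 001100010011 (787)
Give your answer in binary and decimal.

Apply | to each column (1 where either bit is 1):
  010101010100
| 001100010011
--------------
  011101010111

Answer: 011101010111 (1879)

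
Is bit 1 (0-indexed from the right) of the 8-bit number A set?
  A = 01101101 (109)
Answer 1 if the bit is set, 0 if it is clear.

Bit 1 is the 2nd from the right.
  01101101
        ^
That bit is 0.

Answer: 0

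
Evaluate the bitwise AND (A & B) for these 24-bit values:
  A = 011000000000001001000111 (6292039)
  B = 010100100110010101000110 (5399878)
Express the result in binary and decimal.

Apply & to each column (1 only where both bits are 1):
  011000000000001001000111
& 010100100110010101000110
--------------------------
  010000000000000001000110

Answer: 010000000000000001000110 (4194374)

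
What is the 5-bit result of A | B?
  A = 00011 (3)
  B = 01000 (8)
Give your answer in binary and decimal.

Apply | to each column (1 where either bit is 1):
  00011
| 01000
-------
  01011

Answer: 01011 (11)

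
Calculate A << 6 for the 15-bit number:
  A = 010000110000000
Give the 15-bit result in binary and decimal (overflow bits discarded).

Shift left by 6: drop the top 6 bit(s), append 6 zero(s) on the right.
  010000110000000  ->  discard [010000], keep [110000000], append 000000
= 110000000000000

Answer: 110000000000000 (24576)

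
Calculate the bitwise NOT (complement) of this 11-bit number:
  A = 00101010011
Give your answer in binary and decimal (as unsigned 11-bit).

Flip each bit (0->1, 1->0):
  00101010011
  11010101100

Answer: 11010101100 (1708)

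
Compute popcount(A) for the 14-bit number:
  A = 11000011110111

11000011110111
1-bits at positions (from bit 0 = LSB): 0, 1, 2, 4, 5, 6, 7, 12, 13
Count = 9

Answer: 9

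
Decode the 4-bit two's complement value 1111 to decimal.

MSB is 1, so the value is negative. Find the magnitude:
1. Invert bits:  0000
2. Add 1:        0001  = 1
3. Apply sign:   -1

Answer: -1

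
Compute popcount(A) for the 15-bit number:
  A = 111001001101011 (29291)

111001001101011
1-bits at positions (from bit 0 = LSB): 0, 1, 3, 5, 6, 9, 12, 13, 14
Count = 9

Answer: 9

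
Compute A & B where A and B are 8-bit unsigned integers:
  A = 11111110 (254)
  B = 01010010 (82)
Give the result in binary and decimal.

Apply & to each column (1 only where both bits are 1):
  11111110
& 01010010
----------
  01010010

Answer: 01010010 (82)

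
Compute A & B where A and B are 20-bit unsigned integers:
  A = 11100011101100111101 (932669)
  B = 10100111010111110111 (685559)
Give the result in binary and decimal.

Apply & to each column (1 only where both bits are 1):
  11100011101100111101
& 10100111010111110111
----------------------
  10100011000100110101

Answer: 10100011000100110101 (667957)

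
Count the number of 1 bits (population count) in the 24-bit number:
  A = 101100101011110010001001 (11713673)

101100101011110010001001
1-bits at positions (from bit 0 = LSB): 0, 3, 7, 10, 11, 12, 13, 15, 17, 20, 21, 23
Count = 12

Answer: 12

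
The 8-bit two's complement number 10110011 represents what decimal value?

MSB is 1, so the value is negative. Find the magnitude:
1. Invert bits:  01001100
2. Add 1:        01001101  = 77
3. Apply sign:   -77

Answer: -77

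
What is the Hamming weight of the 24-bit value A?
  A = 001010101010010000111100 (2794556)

001010101010010000111100
1-bits at positions (from bit 0 = LSB): 2, 3, 4, 5, 10, 13, 15, 17, 19, 21
Count = 10

Answer: 10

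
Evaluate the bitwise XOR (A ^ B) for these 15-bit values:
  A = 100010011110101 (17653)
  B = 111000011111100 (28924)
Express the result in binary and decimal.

Apply ^ to each column (1 where bits differ):
  100010011110101
^ 111000011111100
-----------------
  011010000001001

Answer: 011010000001001 (13321)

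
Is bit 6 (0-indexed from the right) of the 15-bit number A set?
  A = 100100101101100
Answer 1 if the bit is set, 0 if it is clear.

Bit 6 is the 7th from the right.
  100100101101100
          ^
That bit is 1.

Answer: 1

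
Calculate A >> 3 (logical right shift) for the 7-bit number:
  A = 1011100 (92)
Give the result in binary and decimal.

Logical shift right by 3: drop the bottom 3 bit(s), prepend 3 zero(s) on the left.
  1011100  ->  keep [1011], discard [100], prepend 000
= 0001011

Answer: 0001011 (11)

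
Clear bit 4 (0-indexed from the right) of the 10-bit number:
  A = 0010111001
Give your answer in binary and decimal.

Mask = ~(1 << 4) = 1111101111
Bit 4 of A is 1, so AND-ing with the mask clears it to 0.
  0010111001
& 1111101111
------------
  0010101001

Answer: 0010101001 (169)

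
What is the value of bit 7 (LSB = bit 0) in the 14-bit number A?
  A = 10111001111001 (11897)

Bit 7 is the 8th from the right.
  10111001111001
        ^
That bit is 0.

Answer: 0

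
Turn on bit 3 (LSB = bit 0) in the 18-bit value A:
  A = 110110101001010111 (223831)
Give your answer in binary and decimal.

Mask = 1 << 3 = 000000000000001000
Bit 3 of A is 0, so OR-ing with the mask flips it to 1.
  110110101001010111
| 000000000000001000
--------------------
  110110101001011111

Answer: 110110101001011111 (223839)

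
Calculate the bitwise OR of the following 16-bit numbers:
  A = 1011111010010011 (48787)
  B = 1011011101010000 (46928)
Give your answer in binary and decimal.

Apply | to each column (1 where either bit is 1):
  1011111010010011
| 1011011101010000
------------------
  1011111111010011

Answer: 1011111111010011 (49107)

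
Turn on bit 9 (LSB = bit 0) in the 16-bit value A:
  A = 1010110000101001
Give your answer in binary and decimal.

Mask = 1 << 9 = 0000001000000000
Bit 9 of A is 0, so OR-ing with the mask flips it to 1.
  1010110000101001
| 0000001000000000
------------------
  1010111000101001

Answer: 1010111000101001 (44585)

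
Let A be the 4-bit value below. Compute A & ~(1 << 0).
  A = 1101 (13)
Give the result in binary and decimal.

Mask = ~(1 << 0) = 1110
Bit 0 of A is 1, so AND-ing with the mask clears it to 0.
  1101
& 1110
------
  1100

Answer: 1100 (12)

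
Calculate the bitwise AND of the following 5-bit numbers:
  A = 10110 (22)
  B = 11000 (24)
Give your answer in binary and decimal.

Apply & to each column (1 only where both bits are 1):
  10110
& 11000
-------
  10000

Answer: 10000 (16)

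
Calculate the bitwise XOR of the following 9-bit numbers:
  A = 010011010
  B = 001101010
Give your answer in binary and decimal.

Apply ^ to each column (1 where bits differ):
  010011010
^ 001101010
-----------
  011110000

Answer: 011110000 (240)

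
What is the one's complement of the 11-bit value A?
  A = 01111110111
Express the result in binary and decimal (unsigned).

Flip each bit (0->1, 1->0):
  01111110111
  10000001000

Answer: 10000001000 (1032)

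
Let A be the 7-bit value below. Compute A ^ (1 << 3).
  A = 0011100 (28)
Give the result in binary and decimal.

Mask = 1 << 3 = 0001000
Bit 3 of A is 1; XOR with the mask flips it to 0.
  0011100
^ 0001000
---------
  0010100

Answer: 0010100 (20)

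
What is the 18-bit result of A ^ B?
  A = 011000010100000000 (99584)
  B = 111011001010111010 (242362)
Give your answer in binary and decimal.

Apply ^ to each column (1 where bits differ):
  011000010100000000
^ 111011001010111010
--------------------
  100011011110111010

Answer: 100011011110111010 (145338)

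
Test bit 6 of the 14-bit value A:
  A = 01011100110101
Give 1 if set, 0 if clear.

Bit 6 is the 7th from the right.
  01011100110101
         ^
That bit is 0.

Answer: 0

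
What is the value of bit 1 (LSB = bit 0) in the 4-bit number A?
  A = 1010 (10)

Bit 1 is the 2nd from the right.
  1010
    ^
That bit is 1.

Answer: 1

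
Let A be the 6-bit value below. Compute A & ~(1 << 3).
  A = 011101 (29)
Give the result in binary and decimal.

Mask = ~(1 << 3) = 110111
Bit 3 of A is 1, so AND-ing with the mask clears it to 0.
  011101
& 110111
--------
  010101

Answer: 010101 (21)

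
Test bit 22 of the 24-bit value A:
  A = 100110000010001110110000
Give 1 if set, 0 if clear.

Bit 22 is the 23rd from the right.
  100110000010001110110000
   ^
That bit is 0.

Answer: 0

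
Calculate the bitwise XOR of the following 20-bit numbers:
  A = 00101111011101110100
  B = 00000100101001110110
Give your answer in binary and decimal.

Apply ^ to each column (1 where bits differ):
  00101111011101110100
^ 00000100101001110110
----------------------
  00101011110100000010

Answer: 00101011110100000010 (179458)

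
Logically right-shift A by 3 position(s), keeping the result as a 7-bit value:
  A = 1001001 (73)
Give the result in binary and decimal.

Logical shift right by 3: drop the bottom 3 bit(s), prepend 3 zero(s) on the left.
  1001001  ->  keep [1001], discard [001], prepend 000
= 0001001

Answer: 0001001 (9)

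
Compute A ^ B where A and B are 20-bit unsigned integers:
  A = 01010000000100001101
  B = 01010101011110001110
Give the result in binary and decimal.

Apply ^ to each column (1 where bits differ):
  01010000000100001101
^ 01010101011110001110
----------------------
  00000101011010000011

Answer: 00000101011010000011 (22147)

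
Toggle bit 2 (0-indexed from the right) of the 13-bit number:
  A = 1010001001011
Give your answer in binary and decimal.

Mask = 1 << 2 = 0000000000100
Bit 2 of A is 0; XOR with the mask flips it to 1.
  1010001001011
^ 0000000000100
---------------
  1010001001111

Answer: 1010001001111 (5199)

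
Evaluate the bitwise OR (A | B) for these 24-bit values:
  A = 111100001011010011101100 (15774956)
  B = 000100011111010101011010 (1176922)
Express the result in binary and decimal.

Apply | to each column (1 where either bit is 1):
  111100001011010011101100
| 000100011111010101011010
--------------------------
  111100011111010111111110

Answer: 111100011111010111111110 (15857150)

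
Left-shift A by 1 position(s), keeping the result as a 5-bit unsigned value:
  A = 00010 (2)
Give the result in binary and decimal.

Shift left by 1: drop the top 1 bit(s), append 1 zero(s) on the right.
  00010  ->  discard [0], keep [0010], append 0
= 00100

Answer: 00100 (4)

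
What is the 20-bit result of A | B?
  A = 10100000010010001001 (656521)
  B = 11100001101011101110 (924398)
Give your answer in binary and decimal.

Apply | to each column (1 where either bit is 1):
  10100000010010001001
| 11100001101011101110
----------------------
  11100001111011101111

Answer: 11100001111011101111 (925423)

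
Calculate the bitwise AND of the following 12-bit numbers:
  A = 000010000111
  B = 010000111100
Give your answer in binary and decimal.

Apply & to each column (1 only where both bits are 1):
  000010000111
& 010000111100
--------------
  000000000100

Answer: 000000000100 (4)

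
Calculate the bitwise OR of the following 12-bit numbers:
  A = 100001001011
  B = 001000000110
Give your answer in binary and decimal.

Apply | to each column (1 where either bit is 1):
  100001001011
| 001000000110
--------------
  101001001111

Answer: 101001001111 (2639)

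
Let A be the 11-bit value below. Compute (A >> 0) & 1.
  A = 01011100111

Bit 0 is the 1st from the right.
  01011100111
            ^
That bit is 1.

Answer: 1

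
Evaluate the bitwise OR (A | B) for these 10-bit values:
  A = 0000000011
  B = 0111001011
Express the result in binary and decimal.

Apply | to each column (1 where either bit is 1):
  0000000011
| 0111001011
------------
  0111001011

Answer: 0111001011 (459)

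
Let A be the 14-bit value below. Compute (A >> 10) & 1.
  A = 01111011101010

Bit 10 is the 11th from the right.
  01111011101010
     ^
That bit is 1.

Answer: 1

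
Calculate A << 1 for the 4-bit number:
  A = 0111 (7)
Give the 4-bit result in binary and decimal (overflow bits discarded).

Shift left by 1: drop the top 1 bit(s), append 1 zero(s) on the right.
  0111  ->  discard [0], keep [111], append 0
= 1110

Answer: 1110 (14)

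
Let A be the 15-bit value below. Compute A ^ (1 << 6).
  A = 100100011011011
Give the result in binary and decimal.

Mask = 1 << 6 = 000000001000000
Bit 6 of A is 1; XOR with the mask flips it to 0.
  100100011011011
^ 000000001000000
-----------------
  100100010011011

Answer: 100100010011011 (18587)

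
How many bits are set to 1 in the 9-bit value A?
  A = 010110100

010110100
1-bits at positions (from bit 0 = LSB): 2, 4, 5, 7
Count = 4

Answer: 4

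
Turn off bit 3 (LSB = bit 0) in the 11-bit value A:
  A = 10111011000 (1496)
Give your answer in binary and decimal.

Mask = ~(1 << 3) = 11111110111
Bit 3 of A is 1, so AND-ing with the mask clears it to 0.
  10111011000
& 11111110111
-------------
  10111010000

Answer: 10111010000 (1488)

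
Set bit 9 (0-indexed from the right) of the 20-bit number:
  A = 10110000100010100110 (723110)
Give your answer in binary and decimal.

Mask = 1 << 9 = 00000000001000000000
Bit 9 of A is 0, so OR-ing with the mask flips it to 1.
  10110000100010100110
| 00000000001000000000
----------------------
  10110000101010100110

Answer: 10110000101010100110 (723622)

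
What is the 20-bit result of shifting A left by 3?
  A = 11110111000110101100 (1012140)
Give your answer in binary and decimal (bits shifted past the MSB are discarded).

Shift left by 3: drop the top 3 bit(s), append 3 zero(s) on the right.
  11110111000110101100  ->  discard [111], keep [10111000110101100], append 000
= 10111000110101100000

Answer: 10111000110101100000 (757088)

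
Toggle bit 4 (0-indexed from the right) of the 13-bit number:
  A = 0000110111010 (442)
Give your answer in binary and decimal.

Mask = 1 << 4 = 0000000010000
Bit 4 of A is 1; XOR with the mask flips it to 0.
  0000110111010
^ 0000000010000
---------------
  0000110101010

Answer: 0000110101010 (426)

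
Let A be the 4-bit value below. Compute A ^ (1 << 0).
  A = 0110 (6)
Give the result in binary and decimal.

Mask = 1 << 0 = 0001
Bit 0 of A is 0; XOR with the mask flips it to 1.
  0110
^ 0001
------
  0111

Answer: 0111 (7)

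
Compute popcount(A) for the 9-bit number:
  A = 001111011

001111011
1-bits at positions (from bit 0 = LSB): 0, 1, 3, 4, 5, 6
Count = 6

Answer: 6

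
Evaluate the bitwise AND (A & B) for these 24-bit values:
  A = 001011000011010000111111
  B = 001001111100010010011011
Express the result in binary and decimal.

Apply & to each column (1 only where both bits are 1):
  001011000011010000111111
& 001001111100010010011011
--------------------------
  001001000000010000011011

Answer: 001001000000010000011011 (2360347)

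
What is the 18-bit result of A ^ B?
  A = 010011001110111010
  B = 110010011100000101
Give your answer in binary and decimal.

Apply ^ to each column (1 where bits differ):
  010011001110111010
^ 110010011100000101
--------------------
  100001010010111111

Answer: 100001010010111111 (136383)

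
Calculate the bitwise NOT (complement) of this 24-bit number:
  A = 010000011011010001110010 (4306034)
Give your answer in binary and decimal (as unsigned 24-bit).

Flip each bit (0->1, 1->0):
  010000011011010001110010
  101111100100101110001101

Answer: 101111100100101110001101 (12471181)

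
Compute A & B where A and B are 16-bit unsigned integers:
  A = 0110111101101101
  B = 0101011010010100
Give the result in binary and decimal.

Apply & to each column (1 only where both bits are 1):
  0110111101101101
& 0101011010010100
------------------
  0100011000000100

Answer: 0100011000000100 (17924)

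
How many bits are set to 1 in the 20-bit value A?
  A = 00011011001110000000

00011011001110000000
1-bits at positions (from bit 0 = LSB): 7, 8, 9, 12, 13, 15, 16
Count = 7

Answer: 7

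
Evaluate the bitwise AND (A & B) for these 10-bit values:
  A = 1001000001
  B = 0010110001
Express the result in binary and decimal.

Apply & to each column (1 only where both bits are 1):
  1001000001
& 0010110001
------------
  0000000001

Answer: 0000000001 (1)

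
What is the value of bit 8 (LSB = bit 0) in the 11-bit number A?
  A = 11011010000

Bit 8 is the 9th from the right.
  11011010000
    ^
That bit is 0.

Answer: 0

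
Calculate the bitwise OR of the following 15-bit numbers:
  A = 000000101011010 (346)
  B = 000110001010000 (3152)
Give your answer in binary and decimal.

Apply | to each column (1 where either bit is 1):
  000000101011010
| 000110001010000
-----------------
  000110101011010

Answer: 000110101011010 (3418)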